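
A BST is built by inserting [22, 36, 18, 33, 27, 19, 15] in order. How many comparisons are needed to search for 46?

Search path for 46: 22 -> 36
Found: False
Comparisons: 2


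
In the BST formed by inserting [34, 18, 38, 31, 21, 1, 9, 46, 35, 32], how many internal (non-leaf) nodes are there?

Tree built from: [34, 18, 38, 31, 21, 1, 9, 46, 35, 32]
Tree (level-order array): [34, 18, 38, 1, 31, 35, 46, None, 9, 21, 32]
Rule: An internal node has at least one child.
Per-node child counts:
  node 34: 2 child(ren)
  node 18: 2 child(ren)
  node 1: 1 child(ren)
  node 9: 0 child(ren)
  node 31: 2 child(ren)
  node 21: 0 child(ren)
  node 32: 0 child(ren)
  node 38: 2 child(ren)
  node 35: 0 child(ren)
  node 46: 0 child(ren)
Matching nodes: [34, 18, 1, 31, 38]
Count of internal (non-leaf) nodes: 5


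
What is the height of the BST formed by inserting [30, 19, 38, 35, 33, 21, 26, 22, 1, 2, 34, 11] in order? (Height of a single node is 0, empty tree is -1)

Insertion order: [30, 19, 38, 35, 33, 21, 26, 22, 1, 2, 34, 11]
Tree (level-order array): [30, 19, 38, 1, 21, 35, None, None, 2, None, 26, 33, None, None, 11, 22, None, None, 34]
Compute height bottom-up (empty subtree = -1):
  height(11) = 1 + max(-1, -1) = 0
  height(2) = 1 + max(-1, 0) = 1
  height(1) = 1 + max(-1, 1) = 2
  height(22) = 1 + max(-1, -1) = 0
  height(26) = 1 + max(0, -1) = 1
  height(21) = 1 + max(-1, 1) = 2
  height(19) = 1 + max(2, 2) = 3
  height(34) = 1 + max(-1, -1) = 0
  height(33) = 1 + max(-1, 0) = 1
  height(35) = 1 + max(1, -1) = 2
  height(38) = 1 + max(2, -1) = 3
  height(30) = 1 + max(3, 3) = 4
Height = 4


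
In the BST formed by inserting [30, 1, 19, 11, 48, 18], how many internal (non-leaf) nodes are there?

Tree built from: [30, 1, 19, 11, 48, 18]
Tree (level-order array): [30, 1, 48, None, 19, None, None, 11, None, None, 18]
Rule: An internal node has at least one child.
Per-node child counts:
  node 30: 2 child(ren)
  node 1: 1 child(ren)
  node 19: 1 child(ren)
  node 11: 1 child(ren)
  node 18: 0 child(ren)
  node 48: 0 child(ren)
Matching nodes: [30, 1, 19, 11]
Count of internal (non-leaf) nodes: 4


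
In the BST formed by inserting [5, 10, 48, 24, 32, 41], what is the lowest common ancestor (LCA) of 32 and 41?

Tree insertion order: [5, 10, 48, 24, 32, 41]
Tree (level-order array): [5, None, 10, None, 48, 24, None, None, 32, None, 41]
In a BST, the LCA of p=32, q=41 is the first node v on the
root-to-leaf path with p <= v <= q (go left if both < v, right if both > v).
Walk from root:
  at 5: both 32 and 41 > 5, go right
  at 10: both 32 and 41 > 10, go right
  at 48: both 32 and 41 < 48, go left
  at 24: both 32 and 41 > 24, go right
  at 32: 32 <= 32 <= 41, this is the LCA
LCA = 32


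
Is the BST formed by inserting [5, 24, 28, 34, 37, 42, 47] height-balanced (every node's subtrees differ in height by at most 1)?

Tree (level-order array): [5, None, 24, None, 28, None, 34, None, 37, None, 42, None, 47]
Definition: a tree is height-balanced if, at every node, |h(left) - h(right)| <= 1 (empty subtree has height -1).
Bottom-up per-node check:
  node 47: h_left=-1, h_right=-1, diff=0 [OK], height=0
  node 42: h_left=-1, h_right=0, diff=1 [OK], height=1
  node 37: h_left=-1, h_right=1, diff=2 [FAIL (|-1-1|=2 > 1)], height=2
  node 34: h_left=-1, h_right=2, diff=3 [FAIL (|-1-2|=3 > 1)], height=3
  node 28: h_left=-1, h_right=3, diff=4 [FAIL (|-1-3|=4 > 1)], height=4
  node 24: h_left=-1, h_right=4, diff=5 [FAIL (|-1-4|=5 > 1)], height=5
  node 5: h_left=-1, h_right=5, diff=6 [FAIL (|-1-5|=6 > 1)], height=6
Node 37 violates the condition: |-1 - 1| = 2 > 1.
Result: Not balanced


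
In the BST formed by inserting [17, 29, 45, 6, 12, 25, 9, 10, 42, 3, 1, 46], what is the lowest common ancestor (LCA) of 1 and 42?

Tree insertion order: [17, 29, 45, 6, 12, 25, 9, 10, 42, 3, 1, 46]
Tree (level-order array): [17, 6, 29, 3, 12, 25, 45, 1, None, 9, None, None, None, 42, 46, None, None, None, 10]
In a BST, the LCA of p=1, q=42 is the first node v on the
root-to-leaf path with p <= v <= q (go left if both < v, right if both > v).
Walk from root:
  at 17: 1 <= 17 <= 42, this is the LCA
LCA = 17


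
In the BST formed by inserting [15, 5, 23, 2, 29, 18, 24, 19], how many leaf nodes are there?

Tree built from: [15, 5, 23, 2, 29, 18, 24, 19]
Tree (level-order array): [15, 5, 23, 2, None, 18, 29, None, None, None, 19, 24]
Rule: A leaf has 0 children.
Per-node child counts:
  node 15: 2 child(ren)
  node 5: 1 child(ren)
  node 2: 0 child(ren)
  node 23: 2 child(ren)
  node 18: 1 child(ren)
  node 19: 0 child(ren)
  node 29: 1 child(ren)
  node 24: 0 child(ren)
Matching nodes: [2, 19, 24]
Count of leaf nodes: 3


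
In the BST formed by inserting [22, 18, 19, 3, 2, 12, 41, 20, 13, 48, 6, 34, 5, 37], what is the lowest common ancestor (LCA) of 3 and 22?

Tree insertion order: [22, 18, 19, 3, 2, 12, 41, 20, 13, 48, 6, 34, 5, 37]
Tree (level-order array): [22, 18, 41, 3, 19, 34, 48, 2, 12, None, 20, None, 37, None, None, None, None, 6, 13, None, None, None, None, 5]
In a BST, the LCA of p=3, q=22 is the first node v on the
root-to-leaf path with p <= v <= q (go left if both < v, right if both > v).
Walk from root:
  at 22: 3 <= 22 <= 22, this is the LCA
LCA = 22


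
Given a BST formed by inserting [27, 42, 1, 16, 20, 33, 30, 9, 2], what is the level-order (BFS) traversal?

Tree insertion order: [27, 42, 1, 16, 20, 33, 30, 9, 2]
Tree (level-order array): [27, 1, 42, None, 16, 33, None, 9, 20, 30, None, 2]
BFS from the root, enqueuing left then right child of each popped node:
  queue [27] -> pop 27, enqueue [1, 42], visited so far: [27]
  queue [1, 42] -> pop 1, enqueue [16], visited so far: [27, 1]
  queue [42, 16] -> pop 42, enqueue [33], visited so far: [27, 1, 42]
  queue [16, 33] -> pop 16, enqueue [9, 20], visited so far: [27, 1, 42, 16]
  queue [33, 9, 20] -> pop 33, enqueue [30], visited so far: [27, 1, 42, 16, 33]
  queue [9, 20, 30] -> pop 9, enqueue [2], visited so far: [27, 1, 42, 16, 33, 9]
  queue [20, 30, 2] -> pop 20, enqueue [none], visited so far: [27, 1, 42, 16, 33, 9, 20]
  queue [30, 2] -> pop 30, enqueue [none], visited so far: [27, 1, 42, 16, 33, 9, 20, 30]
  queue [2] -> pop 2, enqueue [none], visited so far: [27, 1, 42, 16, 33, 9, 20, 30, 2]
Result: [27, 1, 42, 16, 33, 9, 20, 30, 2]


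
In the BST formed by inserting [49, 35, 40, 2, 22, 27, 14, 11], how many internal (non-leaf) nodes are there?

Tree built from: [49, 35, 40, 2, 22, 27, 14, 11]
Tree (level-order array): [49, 35, None, 2, 40, None, 22, None, None, 14, 27, 11]
Rule: An internal node has at least one child.
Per-node child counts:
  node 49: 1 child(ren)
  node 35: 2 child(ren)
  node 2: 1 child(ren)
  node 22: 2 child(ren)
  node 14: 1 child(ren)
  node 11: 0 child(ren)
  node 27: 0 child(ren)
  node 40: 0 child(ren)
Matching nodes: [49, 35, 2, 22, 14]
Count of internal (non-leaf) nodes: 5


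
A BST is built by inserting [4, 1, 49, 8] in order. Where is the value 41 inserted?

Starting tree (level order): [4, 1, 49, None, None, 8]
Insertion path: 4 -> 49 -> 8
Result: insert 41 as right child of 8
Final tree (level order): [4, 1, 49, None, None, 8, None, None, 41]


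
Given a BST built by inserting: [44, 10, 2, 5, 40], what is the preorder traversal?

Tree insertion order: [44, 10, 2, 5, 40]
Tree (level-order array): [44, 10, None, 2, 40, None, 5]
Preorder traversal: [44, 10, 2, 5, 40]


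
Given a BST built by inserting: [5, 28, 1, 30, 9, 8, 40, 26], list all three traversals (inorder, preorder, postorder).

Tree insertion order: [5, 28, 1, 30, 9, 8, 40, 26]
Tree (level-order array): [5, 1, 28, None, None, 9, 30, 8, 26, None, 40]
Inorder (L, root, R): [1, 5, 8, 9, 26, 28, 30, 40]
Preorder (root, L, R): [5, 1, 28, 9, 8, 26, 30, 40]
Postorder (L, R, root): [1, 8, 26, 9, 40, 30, 28, 5]


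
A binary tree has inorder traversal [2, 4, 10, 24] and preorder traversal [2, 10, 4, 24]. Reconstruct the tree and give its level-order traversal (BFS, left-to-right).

Inorder:  [2, 4, 10, 24]
Preorder: [2, 10, 4, 24]
Algorithm: preorder visits root first, so consume preorder in order;
for each root, split the current inorder slice at that value into
left-subtree inorder and right-subtree inorder, then recurse.
Recursive splits:
  root=2; inorder splits into left=[], right=[4, 10, 24]
  root=10; inorder splits into left=[4], right=[24]
  root=4; inorder splits into left=[], right=[]
  root=24; inorder splits into left=[], right=[]
Reconstructed level-order: [2, 10, 4, 24]


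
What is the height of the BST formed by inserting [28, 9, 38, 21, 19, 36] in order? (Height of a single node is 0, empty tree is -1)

Insertion order: [28, 9, 38, 21, 19, 36]
Tree (level-order array): [28, 9, 38, None, 21, 36, None, 19]
Compute height bottom-up (empty subtree = -1):
  height(19) = 1 + max(-1, -1) = 0
  height(21) = 1 + max(0, -1) = 1
  height(9) = 1 + max(-1, 1) = 2
  height(36) = 1 + max(-1, -1) = 0
  height(38) = 1 + max(0, -1) = 1
  height(28) = 1 + max(2, 1) = 3
Height = 3


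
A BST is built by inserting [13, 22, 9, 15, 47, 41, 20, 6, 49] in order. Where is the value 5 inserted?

Starting tree (level order): [13, 9, 22, 6, None, 15, 47, None, None, None, 20, 41, 49]
Insertion path: 13 -> 9 -> 6
Result: insert 5 as left child of 6
Final tree (level order): [13, 9, 22, 6, None, 15, 47, 5, None, None, 20, 41, 49]


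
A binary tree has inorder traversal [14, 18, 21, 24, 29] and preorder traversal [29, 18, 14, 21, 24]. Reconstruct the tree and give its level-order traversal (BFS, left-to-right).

Inorder:  [14, 18, 21, 24, 29]
Preorder: [29, 18, 14, 21, 24]
Algorithm: preorder visits root first, so consume preorder in order;
for each root, split the current inorder slice at that value into
left-subtree inorder and right-subtree inorder, then recurse.
Recursive splits:
  root=29; inorder splits into left=[14, 18, 21, 24], right=[]
  root=18; inorder splits into left=[14], right=[21, 24]
  root=14; inorder splits into left=[], right=[]
  root=21; inorder splits into left=[], right=[24]
  root=24; inorder splits into left=[], right=[]
Reconstructed level-order: [29, 18, 14, 21, 24]


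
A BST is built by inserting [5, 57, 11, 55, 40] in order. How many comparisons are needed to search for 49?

Search path for 49: 5 -> 57 -> 11 -> 55 -> 40
Found: False
Comparisons: 5


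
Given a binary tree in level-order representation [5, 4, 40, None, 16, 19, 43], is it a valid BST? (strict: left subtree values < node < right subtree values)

Level-order array: [5, 4, 40, None, 16, 19, 43]
Validate using subtree bounds (lo, hi): at each node, require lo < value < hi,
then recurse left with hi=value and right with lo=value.
Preorder trace (stopping at first violation):
  at node 5 with bounds (-inf, +inf): OK
  at node 4 with bounds (-inf, 5): OK
  at node 16 with bounds (4, 5): VIOLATION
Node 16 violates its bound: not (4 < 16 < 5).
Result: Not a valid BST


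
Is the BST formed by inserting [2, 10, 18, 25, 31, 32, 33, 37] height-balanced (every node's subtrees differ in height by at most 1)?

Tree (level-order array): [2, None, 10, None, 18, None, 25, None, 31, None, 32, None, 33, None, 37]
Definition: a tree is height-balanced if, at every node, |h(left) - h(right)| <= 1 (empty subtree has height -1).
Bottom-up per-node check:
  node 37: h_left=-1, h_right=-1, diff=0 [OK], height=0
  node 33: h_left=-1, h_right=0, diff=1 [OK], height=1
  node 32: h_left=-1, h_right=1, diff=2 [FAIL (|-1-1|=2 > 1)], height=2
  node 31: h_left=-1, h_right=2, diff=3 [FAIL (|-1-2|=3 > 1)], height=3
  node 25: h_left=-1, h_right=3, diff=4 [FAIL (|-1-3|=4 > 1)], height=4
  node 18: h_left=-1, h_right=4, diff=5 [FAIL (|-1-4|=5 > 1)], height=5
  node 10: h_left=-1, h_right=5, diff=6 [FAIL (|-1-5|=6 > 1)], height=6
  node 2: h_left=-1, h_right=6, diff=7 [FAIL (|-1-6|=7 > 1)], height=7
Node 32 violates the condition: |-1 - 1| = 2 > 1.
Result: Not balanced


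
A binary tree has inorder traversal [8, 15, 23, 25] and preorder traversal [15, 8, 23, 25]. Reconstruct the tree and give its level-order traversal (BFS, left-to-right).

Inorder:  [8, 15, 23, 25]
Preorder: [15, 8, 23, 25]
Algorithm: preorder visits root first, so consume preorder in order;
for each root, split the current inorder slice at that value into
left-subtree inorder and right-subtree inorder, then recurse.
Recursive splits:
  root=15; inorder splits into left=[8], right=[23, 25]
  root=8; inorder splits into left=[], right=[]
  root=23; inorder splits into left=[], right=[25]
  root=25; inorder splits into left=[], right=[]
Reconstructed level-order: [15, 8, 23, 25]


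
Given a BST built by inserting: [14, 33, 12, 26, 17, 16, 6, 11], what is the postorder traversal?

Tree insertion order: [14, 33, 12, 26, 17, 16, 6, 11]
Tree (level-order array): [14, 12, 33, 6, None, 26, None, None, 11, 17, None, None, None, 16]
Postorder traversal: [11, 6, 12, 16, 17, 26, 33, 14]


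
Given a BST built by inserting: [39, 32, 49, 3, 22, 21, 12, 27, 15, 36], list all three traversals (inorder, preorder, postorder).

Tree insertion order: [39, 32, 49, 3, 22, 21, 12, 27, 15, 36]
Tree (level-order array): [39, 32, 49, 3, 36, None, None, None, 22, None, None, 21, 27, 12, None, None, None, None, 15]
Inorder (L, root, R): [3, 12, 15, 21, 22, 27, 32, 36, 39, 49]
Preorder (root, L, R): [39, 32, 3, 22, 21, 12, 15, 27, 36, 49]
Postorder (L, R, root): [15, 12, 21, 27, 22, 3, 36, 32, 49, 39]


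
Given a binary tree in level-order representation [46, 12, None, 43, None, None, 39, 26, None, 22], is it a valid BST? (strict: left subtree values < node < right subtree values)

Level-order array: [46, 12, None, 43, None, None, 39, 26, None, 22]
Validate using subtree bounds (lo, hi): at each node, require lo < value < hi,
then recurse left with hi=value and right with lo=value.
Preorder trace (stopping at first violation):
  at node 46 with bounds (-inf, +inf): OK
  at node 12 with bounds (-inf, 46): OK
  at node 43 with bounds (-inf, 12): VIOLATION
Node 43 violates its bound: not (-inf < 43 < 12).
Result: Not a valid BST


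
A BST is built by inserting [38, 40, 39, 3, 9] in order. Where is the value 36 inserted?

Starting tree (level order): [38, 3, 40, None, 9, 39]
Insertion path: 38 -> 3 -> 9
Result: insert 36 as right child of 9
Final tree (level order): [38, 3, 40, None, 9, 39, None, None, 36]


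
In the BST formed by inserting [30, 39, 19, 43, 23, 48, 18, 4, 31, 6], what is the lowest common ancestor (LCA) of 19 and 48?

Tree insertion order: [30, 39, 19, 43, 23, 48, 18, 4, 31, 6]
Tree (level-order array): [30, 19, 39, 18, 23, 31, 43, 4, None, None, None, None, None, None, 48, None, 6]
In a BST, the LCA of p=19, q=48 is the first node v on the
root-to-leaf path with p <= v <= q (go left if both < v, right if both > v).
Walk from root:
  at 30: 19 <= 30 <= 48, this is the LCA
LCA = 30


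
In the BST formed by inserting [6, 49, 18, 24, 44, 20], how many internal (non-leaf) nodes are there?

Tree built from: [6, 49, 18, 24, 44, 20]
Tree (level-order array): [6, None, 49, 18, None, None, 24, 20, 44]
Rule: An internal node has at least one child.
Per-node child counts:
  node 6: 1 child(ren)
  node 49: 1 child(ren)
  node 18: 1 child(ren)
  node 24: 2 child(ren)
  node 20: 0 child(ren)
  node 44: 0 child(ren)
Matching nodes: [6, 49, 18, 24]
Count of internal (non-leaf) nodes: 4


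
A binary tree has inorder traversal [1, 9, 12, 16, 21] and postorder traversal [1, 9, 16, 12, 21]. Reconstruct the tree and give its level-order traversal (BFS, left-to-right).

Inorder:   [1, 9, 12, 16, 21]
Postorder: [1, 9, 16, 12, 21]
Algorithm: postorder visits root last, so walk postorder right-to-left;
each value is the root of the current inorder slice — split it at that
value, recurse on the right subtree first, then the left.
Recursive splits:
  root=21; inorder splits into left=[1, 9, 12, 16], right=[]
  root=12; inorder splits into left=[1, 9], right=[16]
  root=16; inorder splits into left=[], right=[]
  root=9; inorder splits into left=[1], right=[]
  root=1; inorder splits into left=[], right=[]
Reconstructed level-order: [21, 12, 9, 16, 1]


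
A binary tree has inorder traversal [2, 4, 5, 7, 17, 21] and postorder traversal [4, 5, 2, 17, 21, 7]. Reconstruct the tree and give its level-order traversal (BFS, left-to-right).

Inorder:   [2, 4, 5, 7, 17, 21]
Postorder: [4, 5, 2, 17, 21, 7]
Algorithm: postorder visits root last, so walk postorder right-to-left;
each value is the root of the current inorder slice — split it at that
value, recurse on the right subtree first, then the left.
Recursive splits:
  root=7; inorder splits into left=[2, 4, 5], right=[17, 21]
  root=21; inorder splits into left=[17], right=[]
  root=17; inorder splits into left=[], right=[]
  root=2; inorder splits into left=[], right=[4, 5]
  root=5; inorder splits into left=[4], right=[]
  root=4; inorder splits into left=[], right=[]
Reconstructed level-order: [7, 2, 21, 5, 17, 4]


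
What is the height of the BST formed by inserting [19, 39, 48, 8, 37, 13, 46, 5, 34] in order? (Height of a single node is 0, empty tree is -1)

Insertion order: [19, 39, 48, 8, 37, 13, 46, 5, 34]
Tree (level-order array): [19, 8, 39, 5, 13, 37, 48, None, None, None, None, 34, None, 46]
Compute height bottom-up (empty subtree = -1):
  height(5) = 1 + max(-1, -1) = 0
  height(13) = 1 + max(-1, -1) = 0
  height(8) = 1 + max(0, 0) = 1
  height(34) = 1 + max(-1, -1) = 0
  height(37) = 1 + max(0, -1) = 1
  height(46) = 1 + max(-1, -1) = 0
  height(48) = 1 + max(0, -1) = 1
  height(39) = 1 + max(1, 1) = 2
  height(19) = 1 + max(1, 2) = 3
Height = 3


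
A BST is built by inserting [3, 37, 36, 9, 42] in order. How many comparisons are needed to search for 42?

Search path for 42: 3 -> 37 -> 42
Found: True
Comparisons: 3


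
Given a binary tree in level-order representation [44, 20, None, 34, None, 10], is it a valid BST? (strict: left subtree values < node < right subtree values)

Level-order array: [44, 20, None, 34, None, 10]
Validate using subtree bounds (lo, hi): at each node, require lo < value < hi,
then recurse left with hi=value and right with lo=value.
Preorder trace (stopping at first violation):
  at node 44 with bounds (-inf, +inf): OK
  at node 20 with bounds (-inf, 44): OK
  at node 34 with bounds (-inf, 20): VIOLATION
Node 34 violates its bound: not (-inf < 34 < 20).
Result: Not a valid BST


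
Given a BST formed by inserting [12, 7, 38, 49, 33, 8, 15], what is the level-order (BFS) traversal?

Tree insertion order: [12, 7, 38, 49, 33, 8, 15]
Tree (level-order array): [12, 7, 38, None, 8, 33, 49, None, None, 15]
BFS from the root, enqueuing left then right child of each popped node:
  queue [12] -> pop 12, enqueue [7, 38], visited so far: [12]
  queue [7, 38] -> pop 7, enqueue [8], visited so far: [12, 7]
  queue [38, 8] -> pop 38, enqueue [33, 49], visited so far: [12, 7, 38]
  queue [8, 33, 49] -> pop 8, enqueue [none], visited so far: [12, 7, 38, 8]
  queue [33, 49] -> pop 33, enqueue [15], visited so far: [12, 7, 38, 8, 33]
  queue [49, 15] -> pop 49, enqueue [none], visited so far: [12, 7, 38, 8, 33, 49]
  queue [15] -> pop 15, enqueue [none], visited so far: [12, 7, 38, 8, 33, 49, 15]
Result: [12, 7, 38, 8, 33, 49, 15]


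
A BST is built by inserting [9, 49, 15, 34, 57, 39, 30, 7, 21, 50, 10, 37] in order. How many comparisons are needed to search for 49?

Search path for 49: 9 -> 49
Found: True
Comparisons: 2


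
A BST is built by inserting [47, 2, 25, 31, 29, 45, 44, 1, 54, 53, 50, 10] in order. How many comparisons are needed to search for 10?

Search path for 10: 47 -> 2 -> 25 -> 10
Found: True
Comparisons: 4


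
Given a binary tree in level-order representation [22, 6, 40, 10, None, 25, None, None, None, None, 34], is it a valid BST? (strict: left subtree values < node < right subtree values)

Level-order array: [22, 6, 40, 10, None, 25, None, None, None, None, 34]
Validate using subtree bounds (lo, hi): at each node, require lo < value < hi,
then recurse left with hi=value and right with lo=value.
Preorder trace (stopping at first violation):
  at node 22 with bounds (-inf, +inf): OK
  at node 6 with bounds (-inf, 22): OK
  at node 10 with bounds (-inf, 6): VIOLATION
Node 10 violates its bound: not (-inf < 10 < 6).
Result: Not a valid BST


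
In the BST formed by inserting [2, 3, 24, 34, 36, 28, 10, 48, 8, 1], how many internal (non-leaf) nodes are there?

Tree built from: [2, 3, 24, 34, 36, 28, 10, 48, 8, 1]
Tree (level-order array): [2, 1, 3, None, None, None, 24, 10, 34, 8, None, 28, 36, None, None, None, None, None, 48]
Rule: An internal node has at least one child.
Per-node child counts:
  node 2: 2 child(ren)
  node 1: 0 child(ren)
  node 3: 1 child(ren)
  node 24: 2 child(ren)
  node 10: 1 child(ren)
  node 8: 0 child(ren)
  node 34: 2 child(ren)
  node 28: 0 child(ren)
  node 36: 1 child(ren)
  node 48: 0 child(ren)
Matching nodes: [2, 3, 24, 10, 34, 36]
Count of internal (non-leaf) nodes: 6


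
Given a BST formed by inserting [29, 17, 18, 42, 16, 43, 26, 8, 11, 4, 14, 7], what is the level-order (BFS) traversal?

Tree insertion order: [29, 17, 18, 42, 16, 43, 26, 8, 11, 4, 14, 7]
Tree (level-order array): [29, 17, 42, 16, 18, None, 43, 8, None, None, 26, None, None, 4, 11, None, None, None, 7, None, 14]
BFS from the root, enqueuing left then right child of each popped node:
  queue [29] -> pop 29, enqueue [17, 42], visited so far: [29]
  queue [17, 42] -> pop 17, enqueue [16, 18], visited so far: [29, 17]
  queue [42, 16, 18] -> pop 42, enqueue [43], visited so far: [29, 17, 42]
  queue [16, 18, 43] -> pop 16, enqueue [8], visited so far: [29, 17, 42, 16]
  queue [18, 43, 8] -> pop 18, enqueue [26], visited so far: [29, 17, 42, 16, 18]
  queue [43, 8, 26] -> pop 43, enqueue [none], visited so far: [29, 17, 42, 16, 18, 43]
  queue [8, 26] -> pop 8, enqueue [4, 11], visited so far: [29, 17, 42, 16, 18, 43, 8]
  queue [26, 4, 11] -> pop 26, enqueue [none], visited so far: [29, 17, 42, 16, 18, 43, 8, 26]
  queue [4, 11] -> pop 4, enqueue [7], visited so far: [29, 17, 42, 16, 18, 43, 8, 26, 4]
  queue [11, 7] -> pop 11, enqueue [14], visited so far: [29, 17, 42, 16, 18, 43, 8, 26, 4, 11]
  queue [7, 14] -> pop 7, enqueue [none], visited so far: [29, 17, 42, 16, 18, 43, 8, 26, 4, 11, 7]
  queue [14] -> pop 14, enqueue [none], visited so far: [29, 17, 42, 16, 18, 43, 8, 26, 4, 11, 7, 14]
Result: [29, 17, 42, 16, 18, 43, 8, 26, 4, 11, 7, 14]


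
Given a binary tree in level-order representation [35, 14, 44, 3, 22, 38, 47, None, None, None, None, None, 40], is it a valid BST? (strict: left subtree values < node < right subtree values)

Level-order array: [35, 14, 44, 3, 22, 38, 47, None, None, None, None, None, 40]
Validate using subtree bounds (lo, hi): at each node, require lo < value < hi,
then recurse left with hi=value and right with lo=value.
Preorder trace (stopping at first violation):
  at node 35 with bounds (-inf, +inf): OK
  at node 14 with bounds (-inf, 35): OK
  at node 3 with bounds (-inf, 14): OK
  at node 22 with bounds (14, 35): OK
  at node 44 with bounds (35, +inf): OK
  at node 38 with bounds (35, 44): OK
  at node 40 with bounds (38, 44): OK
  at node 47 with bounds (44, +inf): OK
No violation found at any node.
Result: Valid BST


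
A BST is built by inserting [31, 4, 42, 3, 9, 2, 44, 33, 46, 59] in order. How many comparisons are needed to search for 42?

Search path for 42: 31 -> 42
Found: True
Comparisons: 2


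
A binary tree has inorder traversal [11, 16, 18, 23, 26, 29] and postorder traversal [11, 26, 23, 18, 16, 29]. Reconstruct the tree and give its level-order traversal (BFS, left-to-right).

Inorder:   [11, 16, 18, 23, 26, 29]
Postorder: [11, 26, 23, 18, 16, 29]
Algorithm: postorder visits root last, so walk postorder right-to-left;
each value is the root of the current inorder slice — split it at that
value, recurse on the right subtree first, then the left.
Recursive splits:
  root=29; inorder splits into left=[11, 16, 18, 23, 26], right=[]
  root=16; inorder splits into left=[11], right=[18, 23, 26]
  root=18; inorder splits into left=[], right=[23, 26]
  root=23; inorder splits into left=[], right=[26]
  root=26; inorder splits into left=[], right=[]
  root=11; inorder splits into left=[], right=[]
Reconstructed level-order: [29, 16, 11, 18, 23, 26]


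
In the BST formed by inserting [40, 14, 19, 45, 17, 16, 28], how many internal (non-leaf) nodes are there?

Tree built from: [40, 14, 19, 45, 17, 16, 28]
Tree (level-order array): [40, 14, 45, None, 19, None, None, 17, 28, 16]
Rule: An internal node has at least one child.
Per-node child counts:
  node 40: 2 child(ren)
  node 14: 1 child(ren)
  node 19: 2 child(ren)
  node 17: 1 child(ren)
  node 16: 0 child(ren)
  node 28: 0 child(ren)
  node 45: 0 child(ren)
Matching nodes: [40, 14, 19, 17]
Count of internal (non-leaf) nodes: 4


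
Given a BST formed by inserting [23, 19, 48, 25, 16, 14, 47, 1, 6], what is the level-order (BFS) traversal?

Tree insertion order: [23, 19, 48, 25, 16, 14, 47, 1, 6]
Tree (level-order array): [23, 19, 48, 16, None, 25, None, 14, None, None, 47, 1, None, None, None, None, 6]
BFS from the root, enqueuing left then right child of each popped node:
  queue [23] -> pop 23, enqueue [19, 48], visited so far: [23]
  queue [19, 48] -> pop 19, enqueue [16], visited so far: [23, 19]
  queue [48, 16] -> pop 48, enqueue [25], visited so far: [23, 19, 48]
  queue [16, 25] -> pop 16, enqueue [14], visited so far: [23, 19, 48, 16]
  queue [25, 14] -> pop 25, enqueue [47], visited so far: [23, 19, 48, 16, 25]
  queue [14, 47] -> pop 14, enqueue [1], visited so far: [23, 19, 48, 16, 25, 14]
  queue [47, 1] -> pop 47, enqueue [none], visited so far: [23, 19, 48, 16, 25, 14, 47]
  queue [1] -> pop 1, enqueue [6], visited so far: [23, 19, 48, 16, 25, 14, 47, 1]
  queue [6] -> pop 6, enqueue [none], visited so far: [23, 19, 48, 16, 25, 14, 47, 1, 6]
Result: [23, 19, 48, 16, 25, 14, 47, 1, 6]


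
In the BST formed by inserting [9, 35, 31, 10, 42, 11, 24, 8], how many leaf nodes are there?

Tree built from: [9, 35, 31, 10, 42, 11, 24, 8]
Tree (level-order array): [9, 8, 35, None, None, 31, 42, 10, None, None, None, None, 11, None, 24]
Rule: A leaf has 0 children.
Per-node child counts:
  node 9: 2 child(ren)
  node 8: 0 child(ren)
  node 35: 2 child(ren)
  node 31: 1 child(ren)
  node 10: 1 child(ren)
  node 11: 1 child(ren)
  node 24: 0 child(ren)
  node 42: 0 child(ren)
Matching nodes: [8, 24, 42]
Count of leaf nodes: 3


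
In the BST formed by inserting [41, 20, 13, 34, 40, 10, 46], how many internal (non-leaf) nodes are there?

Tree built from: [41, 20, 13, 34, 40, 10, 46]
Tree (level-order array): [41, 20, 46, 13, 34, None, None, 10, None, None, 40]
Rule: An internal node has at least one child.
Per-node child counts:
  node 41: 2 child(ren)
  node 20: 2 child(ren)
  node 13: 1 child(ren)
  node 10: 0 child(ren)
  node 34: 1 child(ren)
  node 40: 0 child(ren)
  node 46: 0 child(ren)
Matching nodes: [41, 20, 13, 34]
Count of internal (non-leaf) nodes: 4


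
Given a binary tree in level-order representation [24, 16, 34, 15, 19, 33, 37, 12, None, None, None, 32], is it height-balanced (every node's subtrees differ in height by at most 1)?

Tree (level-order array): [24, 16, 34, 15, 19, 33, 37, 12, None, None, None, 32]
Definition: a tree is height-balanced if, at every node, |h(left) - h(right)| <= 1 (empty subtree has height -1).
Bottom-up per-node check:
  node 12: h_left=-1, h_right=-1, diff=0 [OK], height=0
  node 15: h_left=0, h_right=-1, diff=1 [OK], height=1
  node 19: h_left=-1, h_right=-1, diff=0 [OK], height=0
  node 16: h_left=1, h_right=0, diff=1 [OK], height=2
  node 32: h_left=-1, h_right=-1, diff=0 [OK], height=0
  node 33: h_left=0, h_right=-1, diff=1 [OK], height=1
  node 37: h_left=-1, h_right=-1, diff=0 [OK], height=0
  node 34: h_left=1, h_right=0, diff=1 [OK], height=2
  node 24: h_left=2, h_right=2, diff=0 [OK], height=3
All nodes satisfy the balance condition.
Result: Balanced


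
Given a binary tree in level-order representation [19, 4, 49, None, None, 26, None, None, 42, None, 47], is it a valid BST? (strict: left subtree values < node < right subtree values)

Level-order array: [19, 4, 49, None, None, 26, None, None, 42, None, 47]
Validate using subtree bounds (lo, hi): at each node, require lo < value < hi,
then recurse left with hi=value and right with lo=value.
Preorder trace (stopping at first violation):
  at node 19 with bounds (-inf, +inf): OK
  at node 4 with bounds (-inf, 19): OK
  at node 49 with bounds (19, +inf): OK
  at node 26 with bounds (19, 49): OK
  at node 42 with bounds (26, 49): OK
  at node 47 with bounds (42, 49): OK
No violation found at any node.
Result: Valid BST


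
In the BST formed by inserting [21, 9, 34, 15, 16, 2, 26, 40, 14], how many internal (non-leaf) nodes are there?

Tree built from: [21, 9, 34, 15, 16, 2, 26, 40, 14]
Tree (level-order array): [21, 9, 34, 2, 15, 26, 40, None, None, 14, 16]
Rule: An internal node has at least one child.
Per-node child counts:
  node 21: 2 child(ren)
  node 9: 2 child(ren)
  node 2: 0 child(ren)
  node 15: 2 child(ren)
  node 14: 0 child(ren)
  node 16: 0 child(ren)
  node 34: 2 child(ren)
  node 26: 0 child(ren)
  node 40: 0 child(ren)
Matching nodes: [21, 9, 15, 34]
Count of internal (non-leaf) nodes: 4


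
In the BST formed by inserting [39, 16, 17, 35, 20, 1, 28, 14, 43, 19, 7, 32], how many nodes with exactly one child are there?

Tree built from: [39, 16, 17, 35, 20, 1, 28, 14, 43, 19, 7, 32]
Tree (level-order array): [39, 16, 43, 1, 17, None, None, None, 14, None, 35, 7, None, 20, None, None, None, 19, 28, None, None, None, 32]
Rule: These are nodes with exactly 1 non-null child.
Per-node child counts:
  node 39: 2 child(ren)
  node 16: 2 child(ren)
  node 1: 1 child(ren)
  node 14: 1 child(ren)
  node 7: 0 child(ren)
  node 17: 1 child(ren)
  node 35: 1 child(ren)
  node 20: 2 child(ren)
  node 19: 0 child(ren)
  node 28: 1 child(ren)
  node 32: 0 child(ren)
  node 43: 0 child(ren)
Matching nodes: [1, 14, 17, 35, 28]
Count of nodes with exactly one child: 5


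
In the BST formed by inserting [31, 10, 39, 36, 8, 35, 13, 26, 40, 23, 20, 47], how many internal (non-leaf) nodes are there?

Tree built from: [31, 10, 39, 36, 8, 35, 13, 26, 40, 23, 20, 47]
Tree (level-order array): [31, 10, 39, 8, 13, 36, 40, None, None, None, 26, 35, None, None, 47, 23, None, None, None, None, None, 20]
Rule: An internal node has at least one child.
Per-node child counts:
  node 31: 2 child(ren)
  node 10: 2 child(ren)
  node 8: 0 child(ren)
  node 13: 1 child(ren)
  node 26: 1 child(ren)
  node 23: 1 child(ren)
  node 20: 0 child(ren)
  node 39: 2 child(ren)
  node 36: 1 child(ren)
  node 35: 0 child(ren)
  node 40: 1 child(ren)
  node 47: 0 child(ren)
Matching nodes: [31, 10, 13, 26, 23, 39, 36, 40]
Count of internal (non-leaf) nodes: 8


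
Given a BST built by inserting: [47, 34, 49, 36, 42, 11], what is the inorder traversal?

Tree insertion order: [47, 34, 49, 36, 42, 11]
Tree (level-order array): [47, 34, 49, 11, 36, None, None, None, None, None, 42]
Inorder traversal: [11, 34, 36, 42, 47, 49]


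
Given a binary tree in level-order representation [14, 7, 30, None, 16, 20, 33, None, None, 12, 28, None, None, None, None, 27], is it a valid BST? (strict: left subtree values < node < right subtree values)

Level-order array: [14, 7, 30, None, 16, 20, 33, None, None, 12, 28, None, None, None, None, 27]
Validate using subtree bounds (lo, hi): at each node, require lo < value < hi,
then recurse left with hi=value and right with lo=value.
Preorder trace (stopping at first violation):
  at node 14 with bounds (-inf, +inf): OK
  at node 7 with bounds (-inf, 14): OK
  at node 16 with bounds (7, 14): VIOLATION
Node 16 violates its bound: not (7 < 16 < 14).
Result: Not a valid BST


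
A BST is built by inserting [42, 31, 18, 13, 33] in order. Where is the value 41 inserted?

Starting tree (level order): [42, 31, None, 18, 33, 13]
Insertion path: 42 -> 31 -> 33
Result: insert 41 as right child of 33
Final tree (level order): [42, 31, None, 18, 33, 13, None, None, 41]


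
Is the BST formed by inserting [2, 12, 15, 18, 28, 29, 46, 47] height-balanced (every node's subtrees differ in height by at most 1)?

Tree (level-order array): [2, None, 12, None, 15, None, 18, None, 28, None, 29, None, 46, None, 47]
Definition: a tree is height-balanced if, at every node, |h(left) - h(right)| <= 1 (empty subtree has height -1).
Bottom-up per-node check:
  node 47: h_left=-1, h_right=-1, diff=0 [OK], height=0
  node 46: h_left=-1, h_right=0, diff=1 [OK], height=1
  node 29: h_left=-1, h_right=1, diff=2 [FAIL (|-1-1|=2 > 1)], height=2
  node 28: h_left=-1, h_right=2, diff=3 [FAIL (|-1-2|=3 > 1)], height=3
  node 18: h_left=-1, h_right=3, diff=4 [FAIL (|-1-3|=4 > 1)], height=4
  node 15: h_left=-1, h_right=4, diff=5 [FAIL (|-1-4|=5 > 1)], height=5
  node 12: h_left=-1, h_right=5, diff=6 [FAIL (|-1-5|=6 > 1)], height=6
  node 2: h_left=-1, h_right=6, diff=7 [FAIL (|-1-6|=7 > 1)], height=7
Node 29 violates the condition: |-1 - 1| = 2 > 1.
Result: Not balanced


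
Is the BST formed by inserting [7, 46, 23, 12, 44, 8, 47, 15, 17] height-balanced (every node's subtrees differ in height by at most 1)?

Tree (level-order array): [7, None, 46, 23, 47, 12, 44, None, None, 8, 15, None, None, None, None, None, 17]
Definition: a tree is height-balanced if, at every node, |h(left) - h(right)| <= 1 (empty subtree has height -1).
Bottom-up per-node check:
  node 8: h_left=-1, h_right=-1, diff=0 [OK], height=0
  node 17: h_left=-1, h_right=-1, diff=0 [OK], height=0
  node 15: h_left=-1, h_right=0, diff=1 [OK], height=1
  node 12: h_left=0, h_right=1, diff=1 [OK], height=2
  node 44: h_left=-1, h_right=-1, diff=0 [OK], height=0
  node 23: h_left=2, h_right=0, diff=2 [FAIL (|2-0|=2 > 1)], height=3
  node 47: h_left=-1, h_right=-1, diff=0 [OK], height=0
  node 46: h_left=3, h_right=0, diff=3 [FAIL (|3-0|=3 > 1)], height=4
  node 7: h_left=-1, h_right=4, diff=5 [FAIL (|-1-4|=5 > 1)], height=5
Node 23 violates the condition: |2 - 0| = 2 > 1.
Result: Not balanced


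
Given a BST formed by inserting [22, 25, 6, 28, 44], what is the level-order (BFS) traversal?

Tree insertion order: [22, 25, 6, 28, 44]
Tree (level-order array): [22, 6, 25, None, None, None, 28, None, 44]
BFS from the root, enqueuing left then right child of each popped node:
  queue [22] -> pop 22, enqueue [6, 25], visited so far: [22]
  queue [6, 25] -> pop 6, enqueue [none], visited so far: [22, 6]
  queue [25] -> pop 25, enqueue [28], visited so far: [22, 6, 25]
  queue [28] -> pop 28, enqueue [44], visited so far: [22, 6, 25, 28]
  queue [44] -> pop 44, enqueue [none], visited so far: [22, 6, 25, 28, 44]
Result: [22, 6, 25, 28, 44]


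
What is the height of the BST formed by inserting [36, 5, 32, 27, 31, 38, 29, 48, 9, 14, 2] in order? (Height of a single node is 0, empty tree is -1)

Insertion order: [36, 5, 32, 27, 31, 38, 29, 48, 9, 14, 2]
Tree (level-order array): [36, 5, 38, 2, 32, None, 48, None, None, 27, None, None, None, 9, 31, None, 14, 29]
Compute height bottom-up (empty subtree = -1):
  height(2) = 1 + max(-1, -1) = 0
  height(14) = 1 + max(-1, -1) = 0
  height(9) = 1 + max(-1, 0) = 1
  height(29) = 1 + max(-1, -1) = 0
  height(31) = 1 + max(0, -1) = 1
  height(27) = 1 + max(1, 1) = 2
  height(32) = 1 + max(2, -1) = 3
  height(5) = 1 + max(0, 3) = 4
  height(48) = 1 + max(-1, -1) = 0
  height(38) = 1 + max(-1, 0) = 1
  height(36) = 1 + max(4, 1) = 5
Height = 5


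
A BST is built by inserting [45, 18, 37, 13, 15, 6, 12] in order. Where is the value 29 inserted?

Starting tree (level order): [45, 18, None, 13, 37, 6, 15, None, None, None, 12]
Insertion path: 45 -> 18 -> 37
Result: insert 29 as left child of 37
Final tree (level order): [45, 18, None, 13, 37, 6, 15, 29, None, None, 12]


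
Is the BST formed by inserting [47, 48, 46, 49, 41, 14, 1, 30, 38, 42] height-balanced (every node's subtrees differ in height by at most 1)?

Tree (level-order array): [47, 46, 48, 41, None, None, 49, 14, 42, None, None, 1, 30, None, None, None, None, None, 38]
Definition: a tree is height-balanced if, at every node, |h(left) - h(right)| <= 1 (empty subtree has height -1).
Bottom-up per-node check:
  node 1: h_left=-1, h_right=-1, diff=0 [OK], height=0
  node 38: h_left=-1, h_right=-1, diff=0 [OK], height=0
  node 30: h_left=-1, h_right=0, diff=1 [OK], height=1
  node 14: h_left=0, h_right=1, diff=1 [OK], height=2
  node 42: h_left=-1, h_right=-1, diff=0 [OK], height=0
  node 41: h_left=2, h_right=0, diff=2 [FAIL (|2-0|=2 > 1)], height=3
  node 46: h_left=3, h_right=-1, diff=4 [FAIL (|3--1|=4 > 1)], height=4
  node 49: h_left=-1, h_right=-1, diff=0 [OK], height=0
  node 48: h_left=-1, h_right=0, diff=1 [OK], height=1
  node 47: h_left=4, h_right=1, diff=3 [FAIL (|4-1|=3 > 1)], height=5
Node 41 violates the condition: |2 - 0| = 2 > 1.
Result: Not balanced


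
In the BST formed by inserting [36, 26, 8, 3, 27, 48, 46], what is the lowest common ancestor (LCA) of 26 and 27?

Tree insertion order: [36, 26, 8, 3, 27, 48, 46]
Tree (level-order array): [36, 26, 48, 8, 27, 46, None, 3]
In a BST, the LCA of p=26, q=27 is the first node v on the
root-to-leaf path with p <= v <= q (go left if both < v, right if both > v).
Walk from root:
  at 36: both 26 and 27 < 36, go left
  at 26: 26 <= 26 <= 27, this is the LCA
LCA = 26


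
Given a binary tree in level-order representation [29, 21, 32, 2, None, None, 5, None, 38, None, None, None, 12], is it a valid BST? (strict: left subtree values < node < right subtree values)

Level-order array: [29, 21, 32, 2, None, None, 5, None, 38, None, None, None, 12]
Validate using subtree bounds (lo, hi): at each node, require lo < value < hi,
then recurse left with hi=value and right with lo=value.
Preorder trace (stopping at first violation):
  at node 29 with bounds (-inf, +inf): OK
  at node 21 with bounds (-inf, 29): OK
  at node 2 with bounds (-inf, 21): OK
  at node 38 with bounds (2, 21): VIOLATION
Node 38 violates its bound: not (2 < 38 < 21).
Result: Not a valid BST


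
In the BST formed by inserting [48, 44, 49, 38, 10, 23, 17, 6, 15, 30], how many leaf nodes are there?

Tree built from: [48, 44, 49, 38, 10, 23, 17, 6, 15, 30]
Tree (level-order array): [48, 44, 49, 38, None, None, None, 10, None, 6, 23, None, None, 17, 30, 15]
Rule: A leaf has 0 children.
Per-node child counts:
  node 48: 2 child(ren)
  node 44: 1 child(ren)
  node 38: 1 child(ren)
  node 10: 2 child(ren)
  node 6: 0 child(ren)
  node 23: 2 child(ren)
  node 17: 1 child(ren)
  node 15: 0 child(ren)
  node 30: 0 child(ren)
  node 49: 0 child(ren)
Matching nodes: [6, 15, 30, 49]
Count of leaf nodes: 4


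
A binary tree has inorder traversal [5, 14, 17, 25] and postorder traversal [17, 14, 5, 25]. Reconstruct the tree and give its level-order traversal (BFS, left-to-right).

Inorder:   [5, 14, 17, 25]
Postorder: [17, 14, 5, 25]
Algorithm: postorder visits root last, so walk postorder right-to-left;
each value is the root of the current inorder slice — split it at that
value, recurse on the right subtree first, then the left.
Recursive splits:
  root=25; inorder splits into left=[5, 14, 17], right=[]
  root=5; inorder splits into left=[], right=[14, 17]
  root=14; inorder splits into left=[], right=[17]
  root=17; inorder splits into left=[], right=[]
Reconstructed level-order: [25, 5, 14, 17]


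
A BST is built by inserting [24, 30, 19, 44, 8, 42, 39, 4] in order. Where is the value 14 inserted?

Starting tree (level order): [24, 19, 30, 8, None, None, 44, 4, None, 42, None, None, None, 39]
Insertion path: 24 -> 19 -> 8
Result: insert 14 as right child of 8
Final tree (level order): [24, 19, 30, 8, None, None, 44, 4, 14, 42, None, None, None, None, None, 39]


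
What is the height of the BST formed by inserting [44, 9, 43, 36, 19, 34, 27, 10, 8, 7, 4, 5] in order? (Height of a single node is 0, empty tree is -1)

Insertion order: [44, 9, 43, 36, 19, 34, 27, 10, 8, 7, 4, 5]
Tree (level-order array): [44, 9, None, 8, 43, 7, None, 36, None, 4, None, 19, None, None, 5, 10, 34, None, None, None, None, 27]
Compute height bottom-up (empty subtree = -1):
  height(5) = 1 + max(-1, -1) = 0
  height(4) = 1 + max(-1, 0) = 1
  height(7) = 1 + max(1, -1) = 2
  height(8) = 1 + max(2, -1) = 3
  height(10) = 1 + max(-1, -1) = 0
  height(27) = 1 + max(-1, -1) = 0
  height(34) = 1 + max(0, -1) = 1
  height(19) = 1 + max(0, 1) = 2
  height(36) = 1 + max(2, -1) = 3
  height(43) = 1 + max(3, -1) = 4
  height(9) = 1 + max(3, 4) = 5
  height(44) = 1 + max(5, -1) = 6
Height = 6
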